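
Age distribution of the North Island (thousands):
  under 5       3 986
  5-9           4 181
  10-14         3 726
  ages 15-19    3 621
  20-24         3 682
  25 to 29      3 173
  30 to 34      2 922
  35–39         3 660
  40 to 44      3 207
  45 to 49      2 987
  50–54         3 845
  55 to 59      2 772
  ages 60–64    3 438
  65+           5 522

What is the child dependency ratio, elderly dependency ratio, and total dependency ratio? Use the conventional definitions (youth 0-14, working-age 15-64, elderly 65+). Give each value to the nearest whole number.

Youth dependency ratio: 36
Old-age dependency ratio: 17
Total dependency ratio: 52

0–14: 3 986 + 4 181 + 3 726 = 11 893
15–64: 3 621 + 3 682 + 3 173 + 2 922 + 3 660 + 3 207 + 2 987 + 3 845 + 2 772 + 3 438 = 33 307
65+: 5 522
Youth dependency ratio = 11 893 / 33 307 × 100 = 36
Old-age dependency ratio = 5 522 / 33 307 × 100 = 17
Total dependency ratio = (11 893 + 5 522) / 33 307 × 100 = 17 415 / 33 307 × 100 = 52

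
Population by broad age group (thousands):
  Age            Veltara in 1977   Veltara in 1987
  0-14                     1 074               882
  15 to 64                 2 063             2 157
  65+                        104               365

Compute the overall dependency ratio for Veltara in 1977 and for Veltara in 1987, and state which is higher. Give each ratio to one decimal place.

Veltara in 1977: 57.1
Veltara in 1987: 57.8
Higher: Veltara in 1987

Veltara in 1977: (1 074 + 104) / 2 063 × 100 = 1 178 / 2 063 × 100 = 57.1
Veltara in 1987: (882 + 365) / 2 157 × 100 = 1 247 / 2 157 × 100 = 57.8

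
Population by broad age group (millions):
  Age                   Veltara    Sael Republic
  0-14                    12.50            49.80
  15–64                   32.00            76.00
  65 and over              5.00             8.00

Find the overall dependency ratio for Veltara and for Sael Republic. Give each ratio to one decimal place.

Veltara: 54.7
Sael Republic: 76.1

Veltara: (12.50 + 5.00) / 32.00 × 100 = 17.50 / 32.00 × 100 = 54.7
Sael Republic: (49.80 + 8.00) / 76.00 × 100 = 57.80 / 76.00 × 100 = 76.1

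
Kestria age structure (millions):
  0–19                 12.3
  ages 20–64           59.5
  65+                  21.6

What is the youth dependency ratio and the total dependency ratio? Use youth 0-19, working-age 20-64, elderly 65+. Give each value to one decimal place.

Youth dependency ratio: 20.7
Total dependency ratio: 57.0

Youth dependency ratio = 12.3 / 59.5 × 100 = 20.7
Total dependency ratio = (12.3 + 21.6) / 59.5 × 100 = 33.9 / 59.5 × 100 = 57.0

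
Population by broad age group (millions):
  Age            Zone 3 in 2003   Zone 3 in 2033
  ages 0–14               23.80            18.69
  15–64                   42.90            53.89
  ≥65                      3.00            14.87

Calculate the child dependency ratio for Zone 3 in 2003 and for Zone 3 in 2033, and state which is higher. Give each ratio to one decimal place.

Zone 3 in 2003: 55.5
Zone 3 in 2033: 34.7
Higher: Zone 3 in 2003

Zone 3 in 2003: 23.80 / 42.90 × 100 = 55.5
Zone 3 in 2033: 18.69 / 53.89 × 100 = 34.7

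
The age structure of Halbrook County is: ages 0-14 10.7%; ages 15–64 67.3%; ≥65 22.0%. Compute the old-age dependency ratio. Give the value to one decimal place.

Old-age dependency ratio: 32.7

Old-age dependency ratio = 22.0 / 67.3 × 100 = 32.7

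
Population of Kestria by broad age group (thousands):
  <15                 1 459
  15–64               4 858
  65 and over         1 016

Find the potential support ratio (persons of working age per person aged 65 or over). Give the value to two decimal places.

Potential support ratio: 4.78

Potential support ratio = 4 858 / 1 016 = 4.78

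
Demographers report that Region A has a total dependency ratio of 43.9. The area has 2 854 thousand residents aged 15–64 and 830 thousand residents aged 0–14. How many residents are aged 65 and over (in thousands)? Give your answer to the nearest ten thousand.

Aged 65 and over: 420

Total dependency ratio = (youth + elderly) / working-age × 100
43.9 = (830 + E) / 2 854 × 100
⇒ 420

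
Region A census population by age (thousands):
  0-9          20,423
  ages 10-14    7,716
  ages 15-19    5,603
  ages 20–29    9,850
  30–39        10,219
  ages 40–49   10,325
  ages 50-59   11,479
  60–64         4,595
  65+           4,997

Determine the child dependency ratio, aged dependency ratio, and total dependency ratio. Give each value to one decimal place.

0–14: 20,423 + 7,716 = 28,139
15–64: 5,603 + 9,850 + 10,219 + 10,325 + 11,479 + 4,595 = 52,071
65+: 4,997
Youth dependency ratio = 28,139 / 52,071 × 100 = 54.0
Old-age dependency ratio = 4,997 / 52,071 × 100 = 9.6
Total dependency ratio = (28,139 + 4,997) / 52,071 × 100 = 33,136 / 52,071 × 100 = 63.6

Youth dependency ratio: 54.0
Old-age dependency ratio: 9.6
Total dependency ratio: 63.6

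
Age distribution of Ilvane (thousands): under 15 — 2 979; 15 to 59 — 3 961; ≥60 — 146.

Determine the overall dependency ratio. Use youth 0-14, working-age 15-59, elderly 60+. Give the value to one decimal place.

Total dependency ratio = (2 979 + 146) / 3 961 × 100 = 3 125 / 3 961 × 100 = 78.9

Total dependency ratio: 78.9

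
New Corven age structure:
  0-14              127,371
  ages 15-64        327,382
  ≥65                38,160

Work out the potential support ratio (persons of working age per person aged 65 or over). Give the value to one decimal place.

Potential support ratio: 8.6

Potential support ratio = 327,382 / 38,160 = 8.6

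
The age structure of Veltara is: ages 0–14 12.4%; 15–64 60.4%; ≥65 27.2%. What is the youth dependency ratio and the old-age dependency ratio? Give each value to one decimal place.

Youth dependency ratio = 12.4 / 60.4 × 100 = 20.5
Old-age dependency ratio = 27.2 / 60.4 × 100 = 45.0

Youth dependency ratio: 20.5
Old-age dependency ratio: 45.0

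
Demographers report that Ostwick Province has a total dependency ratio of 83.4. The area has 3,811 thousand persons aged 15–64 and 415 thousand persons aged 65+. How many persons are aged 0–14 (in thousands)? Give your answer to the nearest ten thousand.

Aged 0–14: 2,760

Total dependency ratio = (youth + elderly) / working-age × 100
83.4 = (Y + 415) / 3,811 × 100
⇒ 2,760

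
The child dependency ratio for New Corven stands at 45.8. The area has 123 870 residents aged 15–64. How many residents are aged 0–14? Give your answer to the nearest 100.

Youth dependency ratio = youth / working-age × 100
45.8 = Y / 123 870 × 100
⇒ 56 700

Aged 0–14: 56 700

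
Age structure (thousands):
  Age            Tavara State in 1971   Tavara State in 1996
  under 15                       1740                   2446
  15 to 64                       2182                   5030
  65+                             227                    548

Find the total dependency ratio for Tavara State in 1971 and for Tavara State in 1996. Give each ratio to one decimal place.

Tavara State in 1971: (1740 + 227) / 2182 × 100 = 1967 / 2182 × 100 = 90.1
Tavara State in 1996: (2446 + 548) / 5030 × 100 = 2994 / 5030 × 100 = 59.5

Tavara State in 1971: 90.1
Tavara State in 1996: 59.5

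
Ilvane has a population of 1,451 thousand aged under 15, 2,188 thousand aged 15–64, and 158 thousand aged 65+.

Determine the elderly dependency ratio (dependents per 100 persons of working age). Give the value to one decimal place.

Old-age dependency ratio: 7.2

Old-age dependency ratio = 158 / 2,188 × 100 = 7.2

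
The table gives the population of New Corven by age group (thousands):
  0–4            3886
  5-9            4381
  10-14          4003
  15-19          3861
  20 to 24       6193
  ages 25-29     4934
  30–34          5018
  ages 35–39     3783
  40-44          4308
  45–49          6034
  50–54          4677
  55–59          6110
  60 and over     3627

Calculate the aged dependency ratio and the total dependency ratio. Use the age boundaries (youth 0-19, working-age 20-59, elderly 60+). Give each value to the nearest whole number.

Old-age dependency ratio: 9
Total dependency ratio: 48

0–19: 3886 + 4381 + 4003 + 3861 = 16131
20–59: 6193 + 4934 + 5018 + 3783 + 4308 + 6034 + 4677 + 6110 = 41057
60+: 3627
Old-age dependency ratio = 3627 / 41057 × 100 = 9
Total dependency ratio = (16131 + 3627) / 41057 × 100 = 19758 / 41057 × 100 = 48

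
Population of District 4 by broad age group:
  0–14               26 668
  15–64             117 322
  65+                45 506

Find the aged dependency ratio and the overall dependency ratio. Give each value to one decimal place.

Old-age dependency ratio: 38.8
Total dependency ratio: 61.5

Old-age dependency ratio = 45 506 / 117 322 × 100 = 38.8
Total dependency ratio = (26 668 + 45 506) / 117 322 × 100 = 72 174 / 117 322 × 100 = 61.5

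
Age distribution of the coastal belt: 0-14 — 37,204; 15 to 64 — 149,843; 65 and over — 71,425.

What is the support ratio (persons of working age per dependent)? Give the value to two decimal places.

Support ratio: 1.38

Support ratio = 149,843 / (37,204 + 71,425) = 149,843 / 108,629 = 1.38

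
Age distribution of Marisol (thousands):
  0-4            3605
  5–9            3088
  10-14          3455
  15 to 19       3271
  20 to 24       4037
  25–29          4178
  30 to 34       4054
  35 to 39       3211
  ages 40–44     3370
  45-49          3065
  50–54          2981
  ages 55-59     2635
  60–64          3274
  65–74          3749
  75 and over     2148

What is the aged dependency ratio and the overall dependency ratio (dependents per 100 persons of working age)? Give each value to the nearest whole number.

Old-age dependency ratio: 17
Total dependency ratio: 47

0–14: 3605 + 3088 + 3455 = 10148
15–64: 3271 + 4037 + 4178 + 4054 + 3211 + 3370 + 3065 + 2981 + 2635 + 3274 = 34076
65+: 3749 + 2148 = 5897
Old-age dependency ratio = 5897 / 34076 × 100 = 17
Total dependency ratio = (10148 + 5897) / 34076 × 100 = 16045 / 34076 × 100 = 47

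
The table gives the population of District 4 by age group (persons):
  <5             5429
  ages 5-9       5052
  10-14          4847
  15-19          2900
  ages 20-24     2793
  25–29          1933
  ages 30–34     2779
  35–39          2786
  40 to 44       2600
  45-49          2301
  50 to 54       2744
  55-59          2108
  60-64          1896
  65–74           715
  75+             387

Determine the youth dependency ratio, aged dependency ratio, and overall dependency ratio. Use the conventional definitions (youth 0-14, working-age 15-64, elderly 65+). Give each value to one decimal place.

Youth dependency ratio: 61.7
Old-age dependency ratio: 4.4
Total dependency ratio: 66.1

0–14: 5429 + 5052 + 4847 = 15328
15–64: 2900 + 2793 + 1933 + 2779 + 2786 + 2600 + 2301 + 2744 + 2108 + 1896 = 24840
65+: 715 + 387 = 1102
Youth dependency ratio = 15328 / 24840 × 100 = 61.7
Old-age dependency ratio = 1102 / 24840 × 100 = 4.4
Total dependency ratio = (15328 + 1102) / 24840 × 100 = 16430 / 24840 × 100 = 66.1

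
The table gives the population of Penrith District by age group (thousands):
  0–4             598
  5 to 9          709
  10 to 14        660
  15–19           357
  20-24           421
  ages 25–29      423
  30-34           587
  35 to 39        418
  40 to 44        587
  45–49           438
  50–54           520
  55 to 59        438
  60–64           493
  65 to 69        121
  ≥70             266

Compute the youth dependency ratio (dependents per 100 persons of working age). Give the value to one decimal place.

0–14: 598 + 709 + 660 = 1 967
15–64: 357 + 421 + 423 + 587 + 418 + 587 + 438 + 520 + 438 + 493 = 4 682
65+: 121 + 266 = 387
Youth dependency ratio = 1 967 / 4 682 × 100 = 42.0

Youth dependency ratio: 42.0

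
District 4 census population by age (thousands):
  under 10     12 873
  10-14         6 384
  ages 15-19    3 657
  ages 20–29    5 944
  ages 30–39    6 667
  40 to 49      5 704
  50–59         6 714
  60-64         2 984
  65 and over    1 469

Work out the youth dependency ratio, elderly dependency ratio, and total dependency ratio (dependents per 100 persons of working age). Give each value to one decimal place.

0–14: 12 873 + 6 384 = 19 257
15–64: 3 657 + 5 944 + 6 667 + 5 704 + 6 714 + 2 984 = 31 670
65+: 1 469
Youth dependency ratio = 19 257 / 31 670 × 100 = 60.8
Old-age dependency ratio = 1 469 / 31 670 × 100 = 4.6
Total dependency ratio = (19 257 + 1 469) / 31 670 × 100 = 20 726 / 31 670 × 100 = 65.4

Youth dependency ratio: 60.8
Old-age dependency ratio: 4.6
Total dependency ratio: 65.4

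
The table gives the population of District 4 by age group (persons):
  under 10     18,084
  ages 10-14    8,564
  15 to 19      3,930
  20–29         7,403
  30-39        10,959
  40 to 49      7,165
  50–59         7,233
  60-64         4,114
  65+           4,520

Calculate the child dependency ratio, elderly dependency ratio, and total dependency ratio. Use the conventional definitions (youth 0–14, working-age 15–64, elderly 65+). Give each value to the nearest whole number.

Youth dependency ratio: 65
Old-age dependency ratio: 11
Total dependency ratio: 76

0–14: 18,084 + 8,564 = 26,648
15–64: 3,930 + 7,403 + 10,959 + 7,165 + 7,233 + 4,114 = 40,804
65+: 4,520
Youth dependency ratio = 26,648 / 40,804 × 100 = 65
Old-age dependency ratio = 4,520 / 40,804 × 100 = 11
Total dependency ratio = (26,648 + 4,520) / 40,804 × 100 = 31,168 / 40,804 × 100 = 76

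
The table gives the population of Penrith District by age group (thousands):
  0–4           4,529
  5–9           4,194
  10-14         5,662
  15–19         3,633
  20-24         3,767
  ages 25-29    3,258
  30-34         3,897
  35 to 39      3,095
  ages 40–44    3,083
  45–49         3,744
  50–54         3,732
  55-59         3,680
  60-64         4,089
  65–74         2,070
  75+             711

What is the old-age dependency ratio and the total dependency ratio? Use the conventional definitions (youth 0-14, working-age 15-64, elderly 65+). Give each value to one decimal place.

Old-age dependency ratio: 7.7
Total dependency ratio: 47.7

0–14: 4,529 + 4,194 + 5,662 = 14,385
15–64: 3,633 + 3,767 + 3,258 + 3,897 + 3,095 + 3,083 + 3,744 + 3,732 + 3,680 + 4,089 = 35,978
65+: 2,070 + 711 = 2,781
Old-age dependency ratio = 2,781 / 35,978 × 100 = 7.7
Total dependency ratio = (14,385 + 2,781) / 35,978 × 100 = 17,166 / 35,978 × 100 = 47.7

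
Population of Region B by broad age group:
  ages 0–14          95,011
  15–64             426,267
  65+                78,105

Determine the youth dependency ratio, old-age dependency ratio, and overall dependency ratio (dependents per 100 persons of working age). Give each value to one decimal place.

Youth dependency ratio: 22.3
Old-age dependency ratio: 18.3
Total dependency ratio: 40.6

Youth dependency ratio = 95,011 / 426,267 × 100 = 22.3
Old-age dependency ratio = 78,105 / 426,267 × 100 = 18.3
Total dependency ratio = (95,011 + 78,105) / 426,267 × 100 = 173,116 / 426,267 × 100 = 40.6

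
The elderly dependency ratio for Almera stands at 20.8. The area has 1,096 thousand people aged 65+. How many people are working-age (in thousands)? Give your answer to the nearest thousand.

Working-age: 5,269

Old-age dependency ratio = elderly / working-age × 100
20.8 = 1,096 / W × 100
⇒ 5,269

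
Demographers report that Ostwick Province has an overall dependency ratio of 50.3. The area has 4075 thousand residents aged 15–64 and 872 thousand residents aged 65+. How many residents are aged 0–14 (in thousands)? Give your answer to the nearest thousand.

Aged 0–14: 1178

Total dependency ratio = (youth + elderly) / working-age × 100
50.3 = (Y + 872) / 4075 × 100
⇒ 1178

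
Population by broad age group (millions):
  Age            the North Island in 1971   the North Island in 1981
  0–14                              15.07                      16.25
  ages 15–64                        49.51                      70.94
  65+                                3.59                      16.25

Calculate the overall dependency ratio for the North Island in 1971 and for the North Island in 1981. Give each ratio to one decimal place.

the North Island in 1971: 37.7
the North Island in 1981: 45.8

the North Island in 1971: (15.07 + 3.59) / 49.51 × 100 = 18.66 / 49.51 × 100 = 37.7
the North Island in 1981: (16.25 + 16.25) / 70.94 × 100 = 32.50 / 70.94 × 100 = 45.8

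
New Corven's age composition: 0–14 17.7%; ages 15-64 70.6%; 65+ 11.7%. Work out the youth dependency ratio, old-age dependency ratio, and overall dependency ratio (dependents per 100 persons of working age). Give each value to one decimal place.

Youth dependency ratio: 25.1
Old-age dependency ratio: 16.6
Total dependency ratio: 41.6

Youth dependency ratio = 17.7 / 70.6 × 100 = 25.1
Old-age dependency ratio = 11.7 / 70.6 × 100 = 16.6
Total dependency ratio = (17.7 + 11.7) / 70.6 × 100 = 29.4 / 70.6 × 100 = 41.6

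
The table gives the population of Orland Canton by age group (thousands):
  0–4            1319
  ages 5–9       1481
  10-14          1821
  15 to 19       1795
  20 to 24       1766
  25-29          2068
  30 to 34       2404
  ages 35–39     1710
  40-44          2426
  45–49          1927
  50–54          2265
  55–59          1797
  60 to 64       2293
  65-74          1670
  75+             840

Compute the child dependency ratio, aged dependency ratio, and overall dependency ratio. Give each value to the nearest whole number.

0–14: 1319 + 1481 + 1821 = 4621
15–64: 1795 + 1766 + 2068 + 2404 + 1710 + 2426 + 1927 + 2265 + 1797 + 2293 = 20451
65+: 1670 + 840 = 2510
Youth dependency ratio = 4621 / 20451 × 100 = 23
Old-age dependency ratio = 2510 / 20451 × 100 = 12
Total dependency ratio = (4621 + 2510) / 20451 × 100 = 7131 / 20451 × 100 = 35

Youth dependency ratio: 23
Old-age dependency ratio: 12
Total dependency ratio: 35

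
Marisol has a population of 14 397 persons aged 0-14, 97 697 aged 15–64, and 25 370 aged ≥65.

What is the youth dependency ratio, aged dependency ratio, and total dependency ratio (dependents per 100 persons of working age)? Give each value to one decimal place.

Youth dependency ratio = 14 397 / 97 697 × 100 = 14.7
Old-age dependency ratio = 25 370 / 97 697 × 100 = 26.0
Total dependency ratio = (14 397 + 25 370) / 97 697 × 100 = 39 767 / 97 697 × 100 = 40.7

Youth dependency ratio: 14.7
Old-age dependency ratio: 26.0
Total dependency ratio: 40.7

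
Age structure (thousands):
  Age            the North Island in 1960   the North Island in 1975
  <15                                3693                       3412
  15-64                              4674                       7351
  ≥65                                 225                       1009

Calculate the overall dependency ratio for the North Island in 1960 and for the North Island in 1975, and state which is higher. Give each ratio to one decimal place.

the North Island in 1960: 83.8
the North Island in 1975: 60.1
Higher: the North Island in 1960

the North Island in 1960: (3693 + 225) / 4674 × 100 = 3918 / 4674 × 100 = 83.8
the North Island in 1975: (3412 + 1009) / 7351 × 100 = 4421 / 7351 × 100 = 60.1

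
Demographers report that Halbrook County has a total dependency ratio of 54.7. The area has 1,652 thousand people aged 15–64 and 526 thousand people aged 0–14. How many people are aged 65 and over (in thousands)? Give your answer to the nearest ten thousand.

Total dependency ratio = (youth + elderly) / working-age × 100
54.7 = (526 + E) / 1,652 × 100
⇒ 380

Aged 65 and over: 380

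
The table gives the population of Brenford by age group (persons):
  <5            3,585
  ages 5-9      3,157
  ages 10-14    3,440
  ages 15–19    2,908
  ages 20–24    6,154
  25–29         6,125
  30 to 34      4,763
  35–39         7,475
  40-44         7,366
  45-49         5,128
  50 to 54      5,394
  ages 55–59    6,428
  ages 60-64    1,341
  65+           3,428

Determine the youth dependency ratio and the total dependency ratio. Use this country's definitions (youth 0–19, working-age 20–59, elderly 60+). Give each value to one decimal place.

0–19: 3,585 + 3,157 + 3,440 + 2,908 = 13,090
20–59: 6,154 + 6,125 + 4,763 + 7,475 + 7,366 + 5,128 + 5,394 + 6,428 = 48,833
60+: 1,341 + 3,428 = 4,769
Youth dependency ratio = 13,090 / 48,833 × 100 = 26.8
Total dependency ratio = (13,090 + 4,769) / 48,833 × 100 = 17,859 / 48,833 × 100 = 36.6

Youth dependency ratio: 26.8
Total dependency ratio: 36.6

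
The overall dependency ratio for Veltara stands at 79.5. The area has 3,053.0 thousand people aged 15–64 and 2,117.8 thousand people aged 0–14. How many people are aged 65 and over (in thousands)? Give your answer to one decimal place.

Total dependency ratio = (youth + elderly) / working-age × 100
79.5 = (2,117.8 + E) / 3,053.0 × 100
⇒ 309.3

Aged 65 and over: 309.3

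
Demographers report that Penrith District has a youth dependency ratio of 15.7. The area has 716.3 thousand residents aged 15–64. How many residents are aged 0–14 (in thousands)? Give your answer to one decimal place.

Aged 0–14: 112.5

Youth dependency ratio = youth / working-age × 100
15.7 = Y / 716.3 × 100
⇒ 112.5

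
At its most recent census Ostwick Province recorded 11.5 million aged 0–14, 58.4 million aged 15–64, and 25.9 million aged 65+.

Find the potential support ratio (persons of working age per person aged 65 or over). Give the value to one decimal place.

Potential support ratio: 2.3

Potential support ratio = 58.4 / 25.9 = 2.3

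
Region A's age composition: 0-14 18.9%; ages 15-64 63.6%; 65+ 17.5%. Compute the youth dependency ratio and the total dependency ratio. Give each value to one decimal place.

Youth dependency ratio: 29.7
Total dependency ratio: 57.2

Youth dependency ratio = 18.9 / 63.6 × 100 = 29.7
Total dependency ratio = (18.9 + 17.5) / 63.6 × 100 = 36.4 / 63.6 × 100 = 57.2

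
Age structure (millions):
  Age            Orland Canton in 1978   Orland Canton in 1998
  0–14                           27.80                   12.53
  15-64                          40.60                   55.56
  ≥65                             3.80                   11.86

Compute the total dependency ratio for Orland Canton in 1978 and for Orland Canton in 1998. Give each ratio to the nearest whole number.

Orland Canton in 1978: (27.80 + 3.80) / 40.60 × 100 = 31.60 / 40.60 × 100 = 78
Orland Canton in 1998: (12.53 + 11.86) / 55.56 × 100 = 24.39 / 55.56 × 100 = 44

Orland Canton in 1978: 78
Orland Canton in 1998: 44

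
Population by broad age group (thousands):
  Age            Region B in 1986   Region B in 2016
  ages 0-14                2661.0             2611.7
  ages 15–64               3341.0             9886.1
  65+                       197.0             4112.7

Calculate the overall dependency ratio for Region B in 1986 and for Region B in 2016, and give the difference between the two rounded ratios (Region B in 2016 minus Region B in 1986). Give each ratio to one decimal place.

Region B in 1986: 85.5
Region B in 2016: 68.0
Difference: -17.5

Region B in 1986: (2661.0 + 197.0) / 3341.0 × 100 = 2858.0 / 3341.0 × 100 = 85.5
Region B in 2016: (2611.7 + 4112.7) / 9886.1 × 100 = 6724.4 / 9886.1 × 100 = 68.0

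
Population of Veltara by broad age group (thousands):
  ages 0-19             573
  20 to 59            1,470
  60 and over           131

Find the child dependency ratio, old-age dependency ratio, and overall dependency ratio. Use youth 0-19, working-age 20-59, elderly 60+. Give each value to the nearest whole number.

Youth dependency ratio = 573 / 1,470 × 100 = 39
Old-age dependency ratio = 131 / 1,470 × 100 = 9
Total dependency ratio = (573 + 131) / 1,470 × 100 = 704 / 1,470 × 100 = 48

Youth dependency ratio: 39
Old-age dependency ratio: 9
Total dependency ratio: 48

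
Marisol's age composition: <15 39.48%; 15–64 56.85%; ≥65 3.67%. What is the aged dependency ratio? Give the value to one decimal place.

Old-age dependency ratio: 6.5

Old-age dependency ratio = 3.67 / 56.85 × 100 = 6.5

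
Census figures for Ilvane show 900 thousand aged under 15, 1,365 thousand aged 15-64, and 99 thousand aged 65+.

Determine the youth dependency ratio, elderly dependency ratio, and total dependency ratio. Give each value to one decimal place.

Youth dependency ratio: 65.9
Old-age dependency ratio: 7.3
Total dependency ratio: 73.2

Youth dependency ratio = 900 / 1,365 × 100 = 65.9
Old-age dependency ratio = 99 / 1,365 × 100 = 7.3
Total dependency ratio = (900 + 99) / 1,365 × 100 = 999 / 1,365 × 100 = 73.2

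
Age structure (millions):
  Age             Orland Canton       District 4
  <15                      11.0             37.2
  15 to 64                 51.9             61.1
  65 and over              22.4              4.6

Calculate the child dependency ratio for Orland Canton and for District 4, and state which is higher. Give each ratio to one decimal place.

Orland Canton: 11.0 / 51.9 × 100 = 21.2
District 4: 37.2 / 61.1 × 100 = 60.9

Orland Canton: 21.2
District 4: 60.9
Higher: District 4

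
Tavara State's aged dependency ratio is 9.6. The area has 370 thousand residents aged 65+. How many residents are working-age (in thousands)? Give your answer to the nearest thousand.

Old-age dependency ratio = elderly / working-age × 100
9.6 = 370 / W × 100
⇒ 3,854

Working-age: 3,854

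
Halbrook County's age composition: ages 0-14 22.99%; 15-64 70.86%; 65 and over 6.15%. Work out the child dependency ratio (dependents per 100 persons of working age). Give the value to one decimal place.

Youth dependency ratio: 32.4

Youth dependency ratio = 22.99 / 70.86 × 100 = 32.4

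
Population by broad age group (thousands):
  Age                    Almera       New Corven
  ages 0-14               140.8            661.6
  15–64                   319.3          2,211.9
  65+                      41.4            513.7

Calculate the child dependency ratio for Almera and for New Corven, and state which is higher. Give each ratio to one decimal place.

Almera: 140.8 / 319.3 × 100 = 44.1
New Corven: 661.6 / 2,211.9 × 100 = 29.9

Almera: 44.1
New Corven: 29.9
Higher: Almera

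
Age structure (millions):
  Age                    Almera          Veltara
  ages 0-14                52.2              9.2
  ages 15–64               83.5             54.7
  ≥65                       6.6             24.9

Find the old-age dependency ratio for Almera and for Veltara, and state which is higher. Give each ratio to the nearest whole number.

Almera: 6.6 / 83.5 × 100 = 8
Veltara: 24.9 / 54.7 × 100 = 46

Almera: 8
Veltara: 46
Higher: Veltara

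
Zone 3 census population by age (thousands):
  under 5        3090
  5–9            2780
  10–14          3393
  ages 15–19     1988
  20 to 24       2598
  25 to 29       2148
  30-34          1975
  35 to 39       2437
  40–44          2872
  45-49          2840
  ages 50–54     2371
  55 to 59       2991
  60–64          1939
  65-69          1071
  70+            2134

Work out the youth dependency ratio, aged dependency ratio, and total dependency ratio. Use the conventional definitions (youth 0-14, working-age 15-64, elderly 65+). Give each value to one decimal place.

Youth dependency ratio: 38.3
Old-age dependency ratio: 13.3
Total dependency ratio: 51.6

0–14: 3090 + 2780 + 3393 = 9263
15–64: 1988 + 2598 + 2148 + 1975 + 2437 + 2872 + 2840 + 2371 + 2991 + 1939 = 24159
65+: 1071 + 2134 = 3205
Youth dependency ratio = 9263 / 24159 × 100 = 38.3
Old-age dependency ratio = 3205 / 24159 × 100 = 13.3
Total dependency ratio = (9263 + 3205) / 24159 × 100 = 12468 / 24159 × 100 = 51.6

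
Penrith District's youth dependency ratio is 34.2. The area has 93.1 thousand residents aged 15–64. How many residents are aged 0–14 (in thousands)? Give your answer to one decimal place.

Aged 0–14: 31.8

Youth dependency ratio = youth / working-age × 100
34.2 = Y / 93.1 × 100
⇒ 31.8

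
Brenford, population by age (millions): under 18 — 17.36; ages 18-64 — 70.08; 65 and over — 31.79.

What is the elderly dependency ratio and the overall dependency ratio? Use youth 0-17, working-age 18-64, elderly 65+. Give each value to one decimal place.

Old-age dependency ratio: 45.4
Total dependency ratio: 70.1

Old-age dependency ratio = 31.79 / 70.08 × 100 = 45.4
Total dependency ratio = (17.36 + 31.79) / 70.08 × 100 = 49.15 / 70.08 × 100 = 70.1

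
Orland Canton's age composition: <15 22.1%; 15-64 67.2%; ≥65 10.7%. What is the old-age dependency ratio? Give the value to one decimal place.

Old-age dependency ratio = 10.7 / 67.2 × 100 = 15.9

Old-age dependency ratio: 15.9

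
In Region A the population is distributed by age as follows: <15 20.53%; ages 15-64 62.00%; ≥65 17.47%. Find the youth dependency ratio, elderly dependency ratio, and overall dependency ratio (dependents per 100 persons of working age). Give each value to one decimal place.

Youth dependency ratio: 33.1
Old-age dependency ratio: 28.2
Total dependency ratio: 61.3

Youth dependency ratio = 20.53 / 62.00 × 100 = 33.1
Old-age dependency ratio = 17.47 / 62.00 × 100 = 28.2
Total dependency ratio = (20.53 + 17.47) / 62.00 × 100 = 38.00 / 62.00 × 100 = 61.3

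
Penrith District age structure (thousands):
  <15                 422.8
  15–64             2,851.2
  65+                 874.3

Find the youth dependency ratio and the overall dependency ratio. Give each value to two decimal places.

Youth dependency ratio = 422.8 / 2,851.2 × 100 = 14.83
Total dependency ratio = (422.8 + 874.3) / 2,851.2 × 100 = 1,297.1 / 2,851.2 × 100 = 45.49

Youth dependency ratio: 14.83
Total dependency ratio: 45.49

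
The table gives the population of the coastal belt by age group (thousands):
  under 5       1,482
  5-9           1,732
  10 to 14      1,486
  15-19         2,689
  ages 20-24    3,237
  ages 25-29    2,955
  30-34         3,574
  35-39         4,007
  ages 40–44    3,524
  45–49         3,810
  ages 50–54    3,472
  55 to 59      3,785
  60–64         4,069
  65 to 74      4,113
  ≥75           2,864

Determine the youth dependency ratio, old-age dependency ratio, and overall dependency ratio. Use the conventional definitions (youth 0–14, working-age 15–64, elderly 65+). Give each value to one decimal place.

Youth dependency ratio: 13.4
Old-age dependency ratio: 19.9
Total dependency ratio: 33.2

0–14: 1,482 + 1,732 + 1,486 = 4,700
15–64: 2,689 + 3,237 + 2,955 + 3,574 + 4,007 + 3,524 + 3,810 + 3,472 + 3,785 + 4,069 = 35,122
65+: 4,113 + 2,864 = 6,977
Youth dependency ratio = 4,700 / 35,122 × 100 = 13.4
Old-age dependency ratio = 6,977 / 35,122 × 100 = 19.9
Total dependency ratio = (4,700 + 6,977) / 35,122 × 100 = 11,677 / 35,122 × 100 = 33.2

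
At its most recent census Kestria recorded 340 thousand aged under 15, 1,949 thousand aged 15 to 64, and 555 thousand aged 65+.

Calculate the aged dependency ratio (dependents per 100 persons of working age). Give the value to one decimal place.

Old-age dependency ratio: 28.5

Old-age dependency ratio = 555 / 1,949 × 100 = 28.5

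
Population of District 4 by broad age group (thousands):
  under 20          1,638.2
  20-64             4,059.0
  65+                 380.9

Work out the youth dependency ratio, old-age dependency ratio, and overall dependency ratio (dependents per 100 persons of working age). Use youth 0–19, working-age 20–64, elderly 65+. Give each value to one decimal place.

Youth dependency ratio: 40.4
Old-age dependency ratio: 9.4
Total dependency ratio: 49.7

Youth dependency ratio = 1,638.2 / 4,059.0 × 100 = 40.4
Old-age dependency ratio = 380.9 / 4,059.0 × 100 = 9.4
Total dependency ratio = (1,638.2 + 380.9) / 4,059.0 × 100 = 2,019.1 / 4,059.0 × 100 = 49.7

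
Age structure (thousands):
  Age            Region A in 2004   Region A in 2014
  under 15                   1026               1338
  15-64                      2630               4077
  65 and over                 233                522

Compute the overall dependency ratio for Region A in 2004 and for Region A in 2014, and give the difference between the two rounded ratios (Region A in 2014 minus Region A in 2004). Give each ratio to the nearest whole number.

Region A in 2004: (1026 + 233) / 2630 × 100 = 1259 / 2630 × 100 = 48
Region A in 2014: (1338 + 522) / 4077 × 100 = 1860 / 4077 × 100 = 46

Region A in 2004: 48
Region A in 2014: 46
Difference: -2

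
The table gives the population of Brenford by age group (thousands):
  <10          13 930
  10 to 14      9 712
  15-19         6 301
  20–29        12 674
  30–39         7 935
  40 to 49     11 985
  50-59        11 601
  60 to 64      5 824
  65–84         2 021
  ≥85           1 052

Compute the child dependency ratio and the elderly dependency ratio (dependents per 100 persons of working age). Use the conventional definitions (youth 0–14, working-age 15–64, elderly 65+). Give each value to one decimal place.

0–14: 13 930 + 9 712 = 23 642
15–64: 6 301 + 12 674 + 7 935 + 11 985 + 11 601 + 5 824 = 56 320
65+: 2 021 + 1 052 = 3 073
Youth dependency ratio = 23 642 / 56 320 × 100 = 42.0
Old-age dependency ratio = 3 073 / 56 320 × 100 = 5.5

Youth dependency ratio: 42.0
Old-age dependency ratio: 5.5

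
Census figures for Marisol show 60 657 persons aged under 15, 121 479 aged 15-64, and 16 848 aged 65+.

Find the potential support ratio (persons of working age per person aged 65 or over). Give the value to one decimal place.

Potential support ratio = 121 479 / 16 848 = 7.2

Potential support ratio: 7.2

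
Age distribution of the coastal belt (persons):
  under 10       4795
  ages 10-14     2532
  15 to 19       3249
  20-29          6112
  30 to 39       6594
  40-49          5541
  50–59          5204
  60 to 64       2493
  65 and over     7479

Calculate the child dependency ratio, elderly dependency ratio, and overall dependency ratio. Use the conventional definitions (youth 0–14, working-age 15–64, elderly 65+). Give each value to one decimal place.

0–14: 4795 + 2532 = 7327
15–64: 3249 + 6112 + 6594 + 5541 + 5204 + 2493 = 29193
65+: 7479
Youth dependency ratio = 7327 / 29193 × 100 = 25.1
Old-age dependency ratio = 7479 / 29193 × 100 = 25.6
Total dependency ratio = (7327 + 7479) / 29193 × 100 = 14806 / 29193 × 100 = 50.7

Youth dependency ratio: 25.1
Old-age dependency ratio: 25.6
Total dependency ratio: 50.7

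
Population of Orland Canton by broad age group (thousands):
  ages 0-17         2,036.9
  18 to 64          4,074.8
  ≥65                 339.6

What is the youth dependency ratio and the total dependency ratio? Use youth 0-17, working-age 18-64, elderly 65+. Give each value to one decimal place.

Youth dependency ratio = 2,036.9 / 4,074.8 × 100 = 50.0
Total dependency ratio = (2,036.9 + 339.6) / 4,074.8 × 100 = 2,376.5 / 4,074.8 × 100 = 58.3

Youth dependency ratio: 50.0
Total dependency ratio: 58.3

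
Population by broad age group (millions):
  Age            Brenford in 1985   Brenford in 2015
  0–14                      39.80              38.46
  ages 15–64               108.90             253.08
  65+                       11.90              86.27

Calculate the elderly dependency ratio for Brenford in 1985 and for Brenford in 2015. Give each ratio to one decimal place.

Brenford in 1985: 11.90 / 108.90 × 100 = 10.9
Brenford in 2015: 86.27 / 253.08 × 100 = 34.1

Brenford in 1985: 10.9
Brenford in 2015: 34.1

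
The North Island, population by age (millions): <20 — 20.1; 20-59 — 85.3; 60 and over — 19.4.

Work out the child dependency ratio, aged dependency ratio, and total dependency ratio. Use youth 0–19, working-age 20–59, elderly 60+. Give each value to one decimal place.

Youth dependency ratio: 23.6
Old-age dependency ratio: 22.7
Total dependency ratio: 46.3

Youth dependency ratio = 20.1 / 85.3 × 100 = 23.6
Old-age dependency ratio = 19.4 / 85.3 × 100 = 22.7
Total dependency ratio = (20.1 + 19.4) / 85.3 × 100 = 39.5 / 85.3 × 100 = 46.3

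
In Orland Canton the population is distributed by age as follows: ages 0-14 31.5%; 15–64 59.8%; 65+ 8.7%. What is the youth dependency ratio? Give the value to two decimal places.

Youth dependency ratio: 52.68

Youth dependency ratio = 31.5 / 59.8 × 100 = 52.68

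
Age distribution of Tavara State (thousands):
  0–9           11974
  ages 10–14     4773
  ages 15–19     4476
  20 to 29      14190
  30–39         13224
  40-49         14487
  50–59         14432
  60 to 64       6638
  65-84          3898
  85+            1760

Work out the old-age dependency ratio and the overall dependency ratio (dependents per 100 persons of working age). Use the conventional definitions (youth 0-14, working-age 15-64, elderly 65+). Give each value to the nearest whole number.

Old-age dependency ratio: 8
Total dependency ratio: 33

0–14: 11974 + 4773 = 16747
15–64: 4476 + 14190 + 13224 + 14487 + 14432 + 6638 = 67447
65+: 3898 + 1760 = 5658
Old-age dependency ratio = 5658 / 67447 × 100 = 8
Total dependency ratio = (16747 + 5658) / 67447 × 100 = 22405 / 67447 × 100 = 33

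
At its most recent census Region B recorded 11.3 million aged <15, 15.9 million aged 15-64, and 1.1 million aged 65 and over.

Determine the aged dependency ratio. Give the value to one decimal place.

Old-age dependency ratio: 6.9

Old-age dependency ratio = 1.1 / 15.9 × 100 = 6.9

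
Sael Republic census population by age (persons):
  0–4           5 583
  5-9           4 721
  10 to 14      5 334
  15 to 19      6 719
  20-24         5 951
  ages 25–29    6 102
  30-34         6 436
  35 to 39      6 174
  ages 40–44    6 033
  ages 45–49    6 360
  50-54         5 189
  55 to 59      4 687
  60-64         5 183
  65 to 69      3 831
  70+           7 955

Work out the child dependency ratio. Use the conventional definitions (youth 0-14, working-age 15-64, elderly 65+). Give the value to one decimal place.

0–14: 5 583 + 4 721 + 5 334 = 15 638
15–64: 6 719 + 5 951 + 6 102 + 6 436 + 6 174 + 6 033 + 6 360 + 5 189 + 4 687 + 5 183 = 58 834
65+: 3 831 + 7 955 = 11 786
Youth dependency ratio = 15 638 / 58 834 × 100 = 26.6

Youth dependency ratio: 26.6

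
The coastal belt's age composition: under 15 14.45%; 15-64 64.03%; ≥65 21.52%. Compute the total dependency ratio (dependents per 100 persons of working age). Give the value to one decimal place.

Total dependency ratio = (14.45 + 21.52) / 64.03 × 100 = 35.97 / 64.03 × 100 = 56.2

Total dependency ratio: 56.2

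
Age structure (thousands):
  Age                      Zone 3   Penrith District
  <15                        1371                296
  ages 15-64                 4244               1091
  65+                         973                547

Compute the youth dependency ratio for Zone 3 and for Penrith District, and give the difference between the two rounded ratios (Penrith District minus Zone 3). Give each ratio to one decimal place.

Zone 3: 1371 / 4244 × 100 = 32.3
Penrith District: 296 / 1091 × 100 = 27.1

Zone 3: 32.3
Penrith District: 27.1
Difference: -5.2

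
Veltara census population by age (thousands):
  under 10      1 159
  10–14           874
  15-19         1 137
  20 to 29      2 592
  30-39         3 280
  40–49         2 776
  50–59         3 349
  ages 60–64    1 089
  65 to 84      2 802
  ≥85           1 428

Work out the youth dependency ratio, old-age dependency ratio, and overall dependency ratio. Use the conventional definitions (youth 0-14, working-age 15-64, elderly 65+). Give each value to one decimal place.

Youth dependency ratio: 14.3
Old-age dependency ratio: 29.7
Total dependency ratio: 44.0

0–14: 1 159 + 874 = 2 033
15–64: 1 137 + 2 592 + 3 280 + 2 776 + 3 349 + 1 089 = 14 223
65+: 2 802 + 1 428 = 4 230
Youth dependency ratio = 2 033 / 14 223 × 100 = 14.3
Old-age dependency ratio = 4 230 / 14 223 × 100 = 29.7
Total dependency ratio = (2 033 + 4 230) / 14 223 × 100 = 6 263 / 14 223 × 100 = 44.0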